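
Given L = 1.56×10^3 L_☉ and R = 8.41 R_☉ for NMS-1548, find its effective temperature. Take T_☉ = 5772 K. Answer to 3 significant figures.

1.25×10^4 K

T/T_☉ = (L/L_☉)^(1/4) / (R/R_☉)^(1/2)
T = 5772 × (1.56×10^3)^(1/4) / √(8.41) = 5772 × 6.285 / 2.900 = 1.251×10^4 K.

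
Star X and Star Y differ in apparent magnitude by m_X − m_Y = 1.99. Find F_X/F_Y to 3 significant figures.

0.160

F_X/F_Y = 10^(−(m_X − m_Y)/2.5) = 10^(-1.99/2.5) = 10^-0.796 = 0.1600.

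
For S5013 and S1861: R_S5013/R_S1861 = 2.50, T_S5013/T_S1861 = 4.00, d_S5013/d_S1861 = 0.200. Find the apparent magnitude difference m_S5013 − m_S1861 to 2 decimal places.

-11.51

L_S5013/L_S1861 = (2.50)²(4.00)⁴ = 1600.
F_S5013/F_S1861 = (L_S5013/L_S1861)/(d_S5013/d_S1861)² = 1600/0.04000 = 4.000×10^4.
m_S5013 − m_S1861 = −2.5 log₁₀(4.000×10^4) = -11.51.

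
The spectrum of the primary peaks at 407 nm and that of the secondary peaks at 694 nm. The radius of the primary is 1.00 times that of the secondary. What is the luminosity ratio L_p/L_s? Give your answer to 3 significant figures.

8.45

Wien's law gives T ∝ 1/λ_max, so T_p/T_s = λ_s/λ_p = 694/407 = 1.705.
Then L ∝ R²T⁴ gives L_p/L_s = (1.00)² × (1.705)⁴ = 1.000 × 8.454 = 8.454.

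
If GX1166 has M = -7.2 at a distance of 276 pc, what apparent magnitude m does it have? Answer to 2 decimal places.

0.00

m = M + 5 log₁₀(d/10 pc) = -7.2 + 5 log₁₀(276/10)
  = -7.2 + 5 × 1.441 = -7.2 + 7.20 = 0.00.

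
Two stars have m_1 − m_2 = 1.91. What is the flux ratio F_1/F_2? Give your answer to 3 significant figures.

0.172

F_1/F_2 = 10^(−(m_1 − m_2)/2.5) = 10^(-1.91/2.5) = 10^-0.764 = 0.1722.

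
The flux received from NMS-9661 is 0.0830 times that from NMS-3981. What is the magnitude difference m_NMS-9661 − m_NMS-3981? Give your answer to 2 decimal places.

m_NMS-9661 − m_NMS-3981 = −2.5 log₁₀(F_NMS-9661/F_NMS-3981) = −2.5 log₁₀(0.0830) = −2.5 × (-1.081) = 2.702.

2.70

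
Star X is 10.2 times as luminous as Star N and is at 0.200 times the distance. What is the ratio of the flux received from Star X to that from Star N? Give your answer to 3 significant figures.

255

F = L/(4πd²), so F_X/F_N = (L_X/L_N) / (d_X/d_N)²
= 10.2 / (0.200)² = 10.2 / 0.04000 = 255.0.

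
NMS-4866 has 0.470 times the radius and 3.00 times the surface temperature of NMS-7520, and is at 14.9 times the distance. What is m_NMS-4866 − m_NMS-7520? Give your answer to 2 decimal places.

2.73

L_NMS-4866/L_NMS-7520 = (0.470)²(3.00)⁴ = 17.89.
F_NMS-4866/F_NMS-7520 = (L_NMS-4866/L_NMS-7520)/(d_NMS-4866/d_NMS-7520)² = 17.89/222.0 = 0.08060.
m_NMS-4866 − m_NMS-7520 = −2.5 log₁₀(0.08060) = 2.73.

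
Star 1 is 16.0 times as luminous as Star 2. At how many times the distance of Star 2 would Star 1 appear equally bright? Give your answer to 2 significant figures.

4.0

Equal flux requires L_1/d_1² = L_2/d_2², so d_1/d_2 = √(L_1/L_2)
= √(16.0) = 4.000.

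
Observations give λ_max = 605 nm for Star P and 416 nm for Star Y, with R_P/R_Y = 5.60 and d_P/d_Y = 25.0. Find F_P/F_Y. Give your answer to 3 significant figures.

0.0112

Wien's law: T_P/T_Y = λ_Y/λ_P = 416/605 = 0.6876.
L_P/L_Y = (R_P/R_Y)²(T_P/T_Y)⁴ = (5.60)²(0.6876)⁴ = 7.010.
F_P/F_Y = (L_P/L_Y)/(d_P/d_Y)² = 7.010/(25.0)² = 0.01122.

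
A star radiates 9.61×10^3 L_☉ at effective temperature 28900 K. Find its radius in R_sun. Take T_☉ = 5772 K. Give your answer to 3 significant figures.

R/R_☉ = √(L/L_☉) / (T/T_☉)² = √(9.61×10^3) / (5.007)²
       = 98.03 / 25.07 = 3.910.

3.91 R_sun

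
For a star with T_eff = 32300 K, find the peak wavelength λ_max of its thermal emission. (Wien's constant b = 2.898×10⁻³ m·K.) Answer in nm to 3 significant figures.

λ_max = b/T = 2.898×10⁻³ / 32300 = 8.97×10^-8 m = 89.72 nm.

89.7 nm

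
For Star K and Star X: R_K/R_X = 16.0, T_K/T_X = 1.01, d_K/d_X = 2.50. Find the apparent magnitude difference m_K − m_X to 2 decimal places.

L_K/L_X = (16.0)²(1.01)⁴ = 266.4.
F_K/F_X = (L_K/L_X)/(d_K/d_X)² = 266.4/6.250 = 42.62.
m_K − m_X = −2.5 log₁₀(42.62) = -4.07.

-4.07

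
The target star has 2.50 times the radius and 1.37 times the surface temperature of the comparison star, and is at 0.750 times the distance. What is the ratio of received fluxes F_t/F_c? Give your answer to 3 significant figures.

L_t/L_c = (R_t/R_c)²(T_t/T_c)⁴ = (2.50)² × (1.37)⁴ = 22.02.
F_t/F_c = (L_t/L_c)/(d_t/d_c)² = 22.02 / (0.750)² = 39.14.

39.1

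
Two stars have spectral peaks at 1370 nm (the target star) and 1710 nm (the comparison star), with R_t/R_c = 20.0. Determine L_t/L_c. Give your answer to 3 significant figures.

Wien's law gives T ∝ 1/λ_max, so T_t/T_c = λ_c/λ_t = 1710/1370 = 1.248.
Then L ∝ R²T⁴ gives L_t/L_c = (20.0)² × (1.248)⁴ = 400.0 × 2.427 = 970.9.

971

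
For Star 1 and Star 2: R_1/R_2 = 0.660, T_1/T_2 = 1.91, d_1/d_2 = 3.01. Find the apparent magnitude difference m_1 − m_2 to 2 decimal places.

L_1/L_2 = (0.660)²(1.91)⁴ = 5.797.
F_1/F_2 = (L_1/L_2)/(d_1/d_2)² = 5.797/9.060 = 0.6399.
m_1 − m_2 = −2.5 log₁₀(0.6399) = 0.48.

0.48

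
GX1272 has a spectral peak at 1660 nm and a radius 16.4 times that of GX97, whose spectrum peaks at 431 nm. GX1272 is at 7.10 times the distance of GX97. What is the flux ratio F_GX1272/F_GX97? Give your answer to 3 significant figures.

0.0242

Wien's law: T_GX1272/T_GX97 = λ_GX97/λ_GX1272 = 431/1660 = 0.2596.
L_GX1272/L_GX97 = (R_GX1272/R_GX97)²(T_GX1272/T_GX97)⁴ = (16.4)²(0.2596)⁴ = 1.222.
F_GX1272/F_GX97 = (L_GX1272/L_GX97)/(d_GX1272/d_GX97)² = 1.222/(7.10)² = 0.02425.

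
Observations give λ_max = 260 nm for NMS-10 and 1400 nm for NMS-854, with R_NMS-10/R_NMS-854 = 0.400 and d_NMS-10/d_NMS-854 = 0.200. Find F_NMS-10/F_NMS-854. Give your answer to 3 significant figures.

Wien's law: T_NMS-10/T_NMS-854 = λ_NMS-854/λ_NMS-10 = 1400/260 = 5.385.
L_NMS-10/L_NMS-854 = (R_NMS-10/R_NMS-854)²(T_NMS-10/T_NMS-854)⁴ = (0.400)²(5.385)⁴ = 134.5.
F_NMS-10/F_NMS-854 = (L_NMS-10/L_NMS-854)/(d_NMS-10/d_NMS-854)² = 134.5/(0.200)² = 3363.

3.36×10^3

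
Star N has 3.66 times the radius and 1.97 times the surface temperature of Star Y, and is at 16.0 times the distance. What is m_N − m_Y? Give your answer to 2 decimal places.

0.26

L_N/L_Y = (3.66)²(1.97)⁴ = 201.8.
F_N/F_Y = (L_N/L_Y)/(d_N/d_Y)² = 201.8/256.0 = 0.7881.
m_N − m_Y = −2.5 log₁₀(0.7881) = 0.26.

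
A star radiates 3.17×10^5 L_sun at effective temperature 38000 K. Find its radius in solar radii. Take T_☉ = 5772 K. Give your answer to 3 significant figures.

R/R_☉ = √(L/L_☉) / (T/T_☉)² = √(3.17×10^5) / (6.584)²
       = 563.0 / 43.34 = 12.99.

13.0 solar radii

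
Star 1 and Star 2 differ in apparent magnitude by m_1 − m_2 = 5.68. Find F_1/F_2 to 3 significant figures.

F_1/F_2 = 10^(−(m_1 − m_2)/2.5) = 10^(-5.68/2.5) = 10^-2.272 = 0.005346.

0.00535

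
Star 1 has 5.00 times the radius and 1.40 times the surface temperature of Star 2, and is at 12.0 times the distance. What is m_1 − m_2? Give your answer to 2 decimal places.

0.44

L_1/L_2 = (5.00)²(1.40)⁴ = 96.04.
F_1/F_2 = (L_1/L_2)/(d_1/d_2)² = 96.04/144.0 = 0.6669.
m_1 − m_2 = −2.5 log₁₀(0.6669) = 0.44.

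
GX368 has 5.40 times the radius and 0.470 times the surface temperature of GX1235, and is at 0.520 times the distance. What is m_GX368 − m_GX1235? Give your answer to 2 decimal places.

L_GX368/L_GX1235 = (5.40)²(0.470)⁴ = 1.423.
F_GX368/F_GX1235 = (L_GX368/L_GX1235)/(d_GX368/d_GX1235)² = 1.423/0.2704 = 5.262.
m_GX368 − m_GX1235 = −2.5 log₁₀(5.262) = -1.80.

-1.80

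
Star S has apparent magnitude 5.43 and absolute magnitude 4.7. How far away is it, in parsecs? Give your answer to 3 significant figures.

14.0 pc

m − M = 5 log₁₀(d/10 pc)
5.43 − (4.7) = 0.73 = 5 log₁₀(d/10)
d = 10 × 10^(0.73/5) = 10 × 10^0.146 = 14.00 pc.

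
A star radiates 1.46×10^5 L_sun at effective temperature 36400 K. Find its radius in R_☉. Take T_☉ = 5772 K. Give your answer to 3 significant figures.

R/R_☉ = √(L/L_☉) / (T/T_☉)² = √(1.46×10^5) / (6.306)²
       = 382.1 / 39.77 = 9.608.

9.61 R_☉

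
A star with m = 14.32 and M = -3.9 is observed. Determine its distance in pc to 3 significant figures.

m − M = 5 log₁₀(d/10 pc)
14.32 − (-3.9) = 18.22 = 5 log₁₀(d/10)
d = 10 × 10^(18.22/5) = 10 × 10^3.644 = 4.406×10^4 pc.

4.41×10^4 pc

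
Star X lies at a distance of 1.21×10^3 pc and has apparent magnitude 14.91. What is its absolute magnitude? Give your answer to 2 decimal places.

4.50

M = m − 5 log₁₀(d/10 pc) = 14.91 − 5 log₁₀(1.21×10^3/10)
  = 14.91 − 5 × 2.083 = 14.91 − 10.41 = 4.50.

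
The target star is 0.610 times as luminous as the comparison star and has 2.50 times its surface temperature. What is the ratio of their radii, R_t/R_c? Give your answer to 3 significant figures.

0.125

L ∝ R²T⁴ gives R ∝ √L / T², so
R_t/R_c = √(0.610) / (2.50)² = 0.7810 / 6.250 = 0.1250.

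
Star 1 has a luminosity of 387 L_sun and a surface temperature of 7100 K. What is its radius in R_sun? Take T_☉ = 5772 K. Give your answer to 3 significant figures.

13.0 R_sun

R/R_☉ = √(L/L_☉) / (T/T_☉)² = √(387) / (1.230)²
       = 19.67 / 1.513 = 13.00.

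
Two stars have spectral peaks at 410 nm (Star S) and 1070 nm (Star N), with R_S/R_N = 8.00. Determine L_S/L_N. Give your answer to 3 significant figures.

Wien's law gives T ∝ 1/λ_max, so T_S/T_N = λ_N/λ_S = 1070/410 = 2.610.
Then L ∝ R²T⁴ gives L_S/L_N = (8.00)² × (2.610)⁴ = 64.00 × 46.39 = 2969.

2.97×10^3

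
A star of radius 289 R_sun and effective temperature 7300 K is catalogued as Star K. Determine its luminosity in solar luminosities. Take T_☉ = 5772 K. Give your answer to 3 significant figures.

2.14×10^5 solar luminosities

L/L_☉ = (R/R_☉)² (T/T_☉)⁴ = (289)² × (7300/5772)⁴
       = 8.352×10^4 × (1.265)⁴ = 8.352×10^4 × 2.559 = 2.137×10^5.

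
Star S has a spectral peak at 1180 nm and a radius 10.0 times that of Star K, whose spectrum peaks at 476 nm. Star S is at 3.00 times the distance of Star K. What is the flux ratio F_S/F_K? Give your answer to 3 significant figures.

0.294

Wien's law: T_S/T_K = λ_K/λ_S = 476/1180 = 0.4034.
L_S/L_K = (R_S/R_K)²(T_S/T_K)⁴ = (10.0)²(0.4034)⁴ = 2.648.
F_S/F_K = (L_S/L_K)/(d_S/d_K)² = 2.648/(3.00)² = 0.2942.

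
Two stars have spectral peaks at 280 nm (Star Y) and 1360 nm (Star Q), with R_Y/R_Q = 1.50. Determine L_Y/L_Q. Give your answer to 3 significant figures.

1.25×10^3

Wien's law gives T ∝ 1/λ_max, so T_Y/T_Q = λ_Q/λ_Y = 1360/280 = 4.857.
Then L ∝ R²T⁴ gives L_Y/L_Q = (1.50)² × (4.857)⁴ = 2.250 × 556.6 = 1252.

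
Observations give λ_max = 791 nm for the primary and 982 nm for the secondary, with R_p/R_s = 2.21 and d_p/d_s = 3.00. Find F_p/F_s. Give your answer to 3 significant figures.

Wien's law: T_p/T_s = λ_s/λ_p = 982/791 = 1.241.
L_p/L_s = (R_p/R_s)²(T_p/T_s)⁴ = (2.21)²(1.241)⁴ = 11.60.
F_p/F_s = (L_p/L_s)/(d_p/d_s)² = 11.60/(3.00)² = 1.289.

1.29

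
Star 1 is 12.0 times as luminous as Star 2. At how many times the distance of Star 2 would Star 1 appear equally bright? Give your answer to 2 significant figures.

Equal flux requires L_1/d_1² = L_2/d_2², so d_1/d_2 = √(L_1/L_2)
= √(12.0) = 3.464.

3.5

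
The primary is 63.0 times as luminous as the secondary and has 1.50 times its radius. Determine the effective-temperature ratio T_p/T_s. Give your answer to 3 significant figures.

2.30

L ∝ R²T⁴ gives T ∝ (L/R²)^(1/4), so
T_p/T_s = (63.0 / 1.50²)^(1/4) = (28.00)^(1/4) = 2.300.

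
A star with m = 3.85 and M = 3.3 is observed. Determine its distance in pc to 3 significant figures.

m − M = 5 log₁₀(d/10 pc)
3.85 − (3.3) = 0.55 = 5 log₁₀(d/10)
d = 10 × 10^(0.55/5) = 10 × 10^0.110 = 12.88 pc.

12.9 pc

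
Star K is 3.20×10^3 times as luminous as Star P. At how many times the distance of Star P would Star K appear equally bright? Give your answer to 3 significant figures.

Equal flux requires L_K/d_K² = L_P/d_P², so d_K/d_P = √(L_K/L_P)
= √(3.20×10^3) = 56.57.

56.6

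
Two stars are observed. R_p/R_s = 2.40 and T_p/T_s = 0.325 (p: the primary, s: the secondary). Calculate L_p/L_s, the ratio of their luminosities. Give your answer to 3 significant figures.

From the Stefan–Boltzmann law, L ∝ R²T⁴, so
L_p/L_s = (R_p/R_s)² (T_p/T_s)⁴ = (2.40)² × (0.325)⁴ = 5.760 × 0.01116 = 0.06426.

0.0643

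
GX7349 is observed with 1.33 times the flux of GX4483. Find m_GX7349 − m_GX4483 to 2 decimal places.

m_GX7349 − m_GX4483 = −2.5 log₁₀(F_GX7349/F_GX4483) = −2.5 log₁₀(1.33) = −2.5 × (0.124) = -0.310.

-0.31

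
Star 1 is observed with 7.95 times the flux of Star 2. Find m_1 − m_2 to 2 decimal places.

-2.25

m_1 − m_2 = −2.5 log₁₀(F_1/F_2) = −2.5 log₁₀(7.95) = −2.5 × (0.900) = -2.251.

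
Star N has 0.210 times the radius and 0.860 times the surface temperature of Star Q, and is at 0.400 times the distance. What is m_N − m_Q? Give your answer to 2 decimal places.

L_N/L_Q = (0.210)²(0.860)⁴ = 0.02412.
F_N/F_Q = (L_N/L_Q)/(d_N/d_Q)² = 0.02412/0.1600 = 0.1508.
m_N − m_Q = −2.5 log₁₀(0.1508) = 2.05.

2.05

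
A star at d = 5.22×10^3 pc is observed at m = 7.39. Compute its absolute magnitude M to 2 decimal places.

-6.20

M = m − 5 log₁₀(d/10 pc) = 7.39 − 5 log₁₀(5.22×10^3/10)
  = 7.39 − 5 × 2.718 = 7.39 − 13.59 = -6.20.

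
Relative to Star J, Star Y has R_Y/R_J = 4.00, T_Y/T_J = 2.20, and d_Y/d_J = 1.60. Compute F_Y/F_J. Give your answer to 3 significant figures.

L_Y/L_J = (R_Y/R_J)²(T_Y/T_J)⁴ = (4.00)² × (2.20)⁴ = 374.8.
F_Y/F_J = (L_Y/L_J)/(d_Y/d_J)² = 374.8 / (1.60)² = 146.4.

146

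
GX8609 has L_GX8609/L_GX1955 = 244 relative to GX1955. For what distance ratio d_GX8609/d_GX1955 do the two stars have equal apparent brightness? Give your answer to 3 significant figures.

15.6

Equal flux requires L_GX8609/d_GX8609² = L_GX1955/d_GX1955², so d_GX8609/d_GX1955 = √(L_GX8609/L_GX1955)
= √(244) = 15.62.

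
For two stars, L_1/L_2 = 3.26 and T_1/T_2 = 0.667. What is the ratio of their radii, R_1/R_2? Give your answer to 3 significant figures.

4.06

L ∝ R²T⁴ gives R ∝ √L / T², so
R_1/R_2 = √(3.26) / (0.667)² = 1.806 / 0.4449 = 4.058.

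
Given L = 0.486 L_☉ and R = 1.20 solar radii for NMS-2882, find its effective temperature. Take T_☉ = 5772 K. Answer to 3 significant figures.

T/T_☉ = (L/L_☉)^(1/4) / (R/R_☉)^(1/2)
T = 5772 × (0.486)^(1/4) / √(1.20) = 5772 × 0.8349 / 1.095 = 4399 K.

4.40×10^3 K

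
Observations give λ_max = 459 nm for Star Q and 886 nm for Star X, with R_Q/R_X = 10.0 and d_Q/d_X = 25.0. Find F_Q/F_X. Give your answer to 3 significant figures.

Wien's law: T_Q/T_X = λ_X/λ_Q = 886/459 = 1.930.
L_Q/L_X = (R_Q/R_X)²(T_Q/T_X)⁴ = (10.0)²(1.930)⁴ = 1388.
F_Q/F_X = (L_Q/L_X)/(d_Q/d_X)² = 1388/(25.0)² = 2.221.

2.22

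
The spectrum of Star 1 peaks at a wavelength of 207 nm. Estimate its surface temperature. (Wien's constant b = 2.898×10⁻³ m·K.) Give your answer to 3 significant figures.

T = b/λ_max = 2.898×10⁻³ / (207×10⁻⁹) = 1.400×10^4 K.

1.40×10^4 K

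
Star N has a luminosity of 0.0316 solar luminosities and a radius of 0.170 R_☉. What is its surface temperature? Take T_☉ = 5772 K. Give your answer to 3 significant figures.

T/T_☉ = (L/L_☉)^(1/4) / (R/R_☉)^(1/2)
T = 5772 × (0.0316)^(1/4) / √(0.170) = 5772 × 0.4216 / 0.4123 = 5902 K.

5.90×10^3 K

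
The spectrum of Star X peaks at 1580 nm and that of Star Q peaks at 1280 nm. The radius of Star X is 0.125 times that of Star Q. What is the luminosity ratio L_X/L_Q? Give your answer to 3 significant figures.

Wien's law gives T ∝ 1/λ_max, so T_X/T_Q = λ_Q/λ_X = 1280/1580 = 0.8101.
Then L ∝ R²T⁴ gives L_X/L_Q = (0.125)² × (0.8101)⁴ = 0.01562 × 0.4307 = 0.006730.

0.00673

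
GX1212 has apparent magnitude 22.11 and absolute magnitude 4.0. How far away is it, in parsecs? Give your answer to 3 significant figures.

4.19×10^4 pc

m − M = 5 log₁₀(d/10 pc)
22.11 − (4.0) = 18.11 = 5 log₁₀(d/10)
d = 10 × 10^(18.11/5) = 10 × 10^3.622 = 4.188×10^4 pc.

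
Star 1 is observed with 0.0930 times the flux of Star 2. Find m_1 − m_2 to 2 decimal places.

2.58

m_1 − m_2 = −2.5 log₁₀(F_1/F_2) = −2.5 log₁₀(0.0930) = −2.5 × (-1.032) = 2.579.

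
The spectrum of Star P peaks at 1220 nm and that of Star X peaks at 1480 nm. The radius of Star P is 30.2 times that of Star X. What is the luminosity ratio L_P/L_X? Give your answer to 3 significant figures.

Wien's law gives T ∝ 1/λ_max, so T_P/T_X = λ_X/λ_P = 1480/1220 = 1.213.
Then L ∝ R²T⁴ gives L_P/L_X = (30.2)² × (1.213)⁴ = 912.0 × 2.166 = 1975.

1.98×10^3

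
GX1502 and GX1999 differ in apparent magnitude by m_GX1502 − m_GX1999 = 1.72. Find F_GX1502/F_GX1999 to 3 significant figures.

0.205

F_GX1502/F_GX1999 = 10^(−(m_GX1502 − m_GX1999)/2.5) = 10^(-1.72/2.5) = 10^-0.688 = 0.2051.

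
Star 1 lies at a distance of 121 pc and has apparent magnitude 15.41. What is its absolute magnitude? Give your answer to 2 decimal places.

M = m − 5 log₁₀(d/10 pc) = 15.41 − 5 log₁₀(121/10)
  = 15.41 − 5 × 1.083 = 15.41 − 5.41 = 10.00.

10.00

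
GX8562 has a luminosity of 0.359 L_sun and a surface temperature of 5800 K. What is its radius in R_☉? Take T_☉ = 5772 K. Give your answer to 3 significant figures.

R/R_☉ = √(L/L_☉) / (T/T_☉)² = √(0.359) / (1.005)²
       = 0.5992 / 1.010 = 0.5934.

0.593 R_☉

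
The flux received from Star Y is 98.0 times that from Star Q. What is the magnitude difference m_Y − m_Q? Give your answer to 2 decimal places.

m_Y − m_Q = −2.5 log₁₀(F_Y/F_Q) = −2.5 log₁₀(98.0) = −2.5 × (1.991) = -4.978.

-4.98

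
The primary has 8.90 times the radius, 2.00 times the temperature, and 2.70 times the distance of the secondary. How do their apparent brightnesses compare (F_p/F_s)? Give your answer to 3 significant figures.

174

L_p/L_s = (R_p/R_s)²(T_p/T_s)⁴ = (8.90)² × (2.00)⁴ = 1267.
F_p/F_s = (L_p/L_s)/(d_p/d_s)² = 1267 / (2.70)² = 173.8.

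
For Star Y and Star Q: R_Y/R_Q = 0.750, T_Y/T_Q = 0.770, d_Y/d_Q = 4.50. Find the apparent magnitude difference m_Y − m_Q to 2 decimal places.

L_Y/L_Q = (0.750)²(0.770)⁴ = 0.1977.
F_Y/F_Q = (L_Y/L_Q)/(d_Y/d_Q)² = 0.1977/20.25 = 0.009765.
m_Y − m_Q = −2.5 log₁₀(0.009765) = 5.03.

5.03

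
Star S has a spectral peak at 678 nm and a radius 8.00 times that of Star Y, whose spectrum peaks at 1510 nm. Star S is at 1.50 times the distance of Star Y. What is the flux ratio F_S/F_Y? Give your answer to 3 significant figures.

Wien's law: T_S/T_Y = λ_Y/λ_S = 1510/678 = 2.227.
L_S/L_Y = (R_S/R_Y)²(T_S/T_Y)⁴ = (8.00)²(2.227)⁴ = 1575.
F_S/F_Y = (L_S/L_Y)/(d_S/d_Y)² = 1575/(1.50)² = 699.8.

700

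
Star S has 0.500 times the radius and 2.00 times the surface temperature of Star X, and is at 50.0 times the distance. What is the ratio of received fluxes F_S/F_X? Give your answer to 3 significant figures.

L_S/L_X = (R_S/R_X)²(T_S/T_X)⁴ = (0.500)² × (2.00)⁴ = 4.000.
F_S/F_X = (L_S/L_X)/(d_S/d_X)² = 4.000 / (50.0)² = 0.001600.

0.00160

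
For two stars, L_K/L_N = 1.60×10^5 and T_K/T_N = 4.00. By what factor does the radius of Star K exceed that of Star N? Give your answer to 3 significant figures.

L ∝ R²T⁴ gives R ∝ √L / T², so
R_K/R_N = √(1.60×10^5) / (4.00)² = 400.0 / 16.00 = 25.00.

25.0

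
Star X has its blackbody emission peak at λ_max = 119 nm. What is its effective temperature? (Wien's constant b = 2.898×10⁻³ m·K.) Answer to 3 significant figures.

T = b/λ_max = 2.898×10⁻³ / (119×10⁻⁹) = 2.435×10^4 K.

2.44×10^4 K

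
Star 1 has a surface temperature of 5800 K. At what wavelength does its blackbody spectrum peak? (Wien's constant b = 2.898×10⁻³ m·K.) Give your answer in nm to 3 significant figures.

λ_max = b/T = 2.898×10⁻³ / 5800 = 5.00×10^-7 m = 499.7 nm.

500 nm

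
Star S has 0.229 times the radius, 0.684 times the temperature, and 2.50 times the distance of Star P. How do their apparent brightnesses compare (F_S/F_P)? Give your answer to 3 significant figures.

0.00184

L_S/L_P = (R_S/R_P)²(T_S/T_P)⁴ = (0.229)² × (0.684)⁴ = 0.01148.
F_S/F_P = (L_S/L_P)/(d_S/d_P)² = 0.01148 / (2.50)² = 0.001837.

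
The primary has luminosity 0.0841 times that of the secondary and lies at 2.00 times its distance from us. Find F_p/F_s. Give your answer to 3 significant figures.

0.0210

F = L/(4πd²), so F_p/F_s = (L_p/L_s) / (d_p/d_s)²
= 0.0841 / (2.00)² = 0.0841 / 4.000 = 0.02102.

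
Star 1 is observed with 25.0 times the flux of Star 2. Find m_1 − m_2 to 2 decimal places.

-3.49

m_1 − m_2 = −2.5 log₁₀(F_1/F_2) = −2.5 log₁₀(25.0) = −2.5 × (1.398) = -3.495.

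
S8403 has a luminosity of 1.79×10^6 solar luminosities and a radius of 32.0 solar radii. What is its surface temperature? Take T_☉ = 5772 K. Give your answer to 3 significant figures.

T/T_☉ = (L/L_☉)^(1/4) / (R/R_☉)^(1/2)
T = 5772 × (1.79×10^6)^(1/4) / √(32.0) = 5772 × 36.58 / 5.657 = 3.732×10^4 K.

3.73×10^4 K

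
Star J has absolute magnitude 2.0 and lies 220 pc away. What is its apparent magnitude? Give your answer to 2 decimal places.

8.71

m = M + 5 log₁₀(d/10 pc) = 2.0 + 5 log₁₀(220/10)
  = 2.0 + 5 × 1.342 = 2.0 + 6.71 = 8.71.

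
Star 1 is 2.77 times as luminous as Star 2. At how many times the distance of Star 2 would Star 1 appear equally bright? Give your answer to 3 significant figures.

1.66

Equal flux requires L_1/d_1² = L_2/d_2², so d_1/d_2 = √(L_1/L_2)
= √(2.77) = 1.664.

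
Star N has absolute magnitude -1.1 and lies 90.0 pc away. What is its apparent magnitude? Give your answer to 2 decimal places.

3.67

m = M + 5 log₁₀(d/10 pc) = -1.1 + 5 log₁₀(90.0/10)
  = -1.1 + 5 × 0.954 = -1.1 + 4.77 = 3.67.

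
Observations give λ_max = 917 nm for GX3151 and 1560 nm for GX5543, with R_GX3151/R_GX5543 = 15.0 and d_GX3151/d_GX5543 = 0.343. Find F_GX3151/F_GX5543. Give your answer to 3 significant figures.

Wien's law: T_GX3151/T_GX5543 = λ_GX5543/λ_GX3151 = 1560/917 = 1.701.
L_GX3151/L_GX5543 = (R_GX3151/R_GX5543)²(T_GX3151/T_GX5543)⁴ = (15.0)²(1.701)⁴ = 1885.
F_GX3151/F_GX5543 = (L_GX3151/L_GX5543)/(d_GX3151/d_GX5543)² = 1885/(0.343)² = 1.602×10^4.

1.60×10^4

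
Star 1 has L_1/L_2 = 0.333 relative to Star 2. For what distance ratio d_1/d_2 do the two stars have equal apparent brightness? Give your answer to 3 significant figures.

Equal flux requires L_1/d_1² = L_2/d_2², so d_1/d_2 = √(L_1/L_2)
= √(0.333) = 0.5771.

0.577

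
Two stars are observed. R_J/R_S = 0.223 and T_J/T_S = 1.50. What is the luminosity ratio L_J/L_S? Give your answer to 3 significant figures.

From the Stefan–Boltzmann law, L ∝ R²T⁴, so
L_J/L_S = (R_J/R_S)² (T_J/T_S)⁴ = (0.223)² × (1.50)⁴ = 0.04973 × 5.062 = 0.2518.

0.252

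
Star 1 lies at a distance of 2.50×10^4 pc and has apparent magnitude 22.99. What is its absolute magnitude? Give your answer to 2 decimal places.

6.00

M = m − 5 log₁₀(d/10 pc) = 22.99 − 5 log₁₀(2.50×10^4/10)
  = 22.99 − 5 × 3.398 = 22.99 − 16.99 = 6.00.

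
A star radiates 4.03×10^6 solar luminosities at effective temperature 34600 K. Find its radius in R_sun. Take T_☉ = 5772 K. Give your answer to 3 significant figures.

55.9 R_sun

R/R_☉ = √(L/L_☉) / (T/T_☉)² = √(4.03×10^6) / (5.994)²
       = 2007 / 35.93 = 55.87.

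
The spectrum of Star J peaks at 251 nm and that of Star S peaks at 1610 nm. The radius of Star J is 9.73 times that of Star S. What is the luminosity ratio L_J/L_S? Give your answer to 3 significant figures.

Wien's law gives T ∝ 1/λ_max, so T_J/T_S = λ_S/λ_J = 1610/251 = 6.414.
Then L ∝ R²T⁴ gives L_J/L_S = (9.73)² × (6.414)⁴ = 94.67 × 1693 = 1.603×10^5.

1.60×10^5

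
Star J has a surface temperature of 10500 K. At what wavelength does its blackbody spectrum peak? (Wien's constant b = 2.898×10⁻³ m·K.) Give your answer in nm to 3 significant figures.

276 nm

λ_max = b/T = 2.898×10⁻³ / 10500 = 2.76×10^-7 m = 276.0 nm.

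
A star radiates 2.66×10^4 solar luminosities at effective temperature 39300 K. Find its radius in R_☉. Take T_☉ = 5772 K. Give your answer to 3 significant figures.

3.52 R_☉

R/R_☉ = √(L/L_☉) / (T/T_☉)² = √(2.66×10^4) / (6.809)²
       = 163.1 / 46.36 = 3.518.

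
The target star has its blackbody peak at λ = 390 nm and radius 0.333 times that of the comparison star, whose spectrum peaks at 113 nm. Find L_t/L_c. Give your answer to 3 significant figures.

7.82×10^-4

Wien's law gives T ∝ 1/λ_max, so T_t/T_c = λ_c/λ_t = 113/390 = 0.2897.
Then L ∝ R²T⁴ gives L_t/L_c = (0.333)² × (0.2897)⁴ = 0.1109 × 0.007048 = 7.815×10^-4.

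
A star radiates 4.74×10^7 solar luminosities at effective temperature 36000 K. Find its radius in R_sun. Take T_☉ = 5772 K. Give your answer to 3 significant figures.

177 R_sun

R/R_☉ = √(L/L_☉) / (T/T_☉)² = √(4.74×10^7) / (6.237)²
       = 6885 / 38.90 = 177.0.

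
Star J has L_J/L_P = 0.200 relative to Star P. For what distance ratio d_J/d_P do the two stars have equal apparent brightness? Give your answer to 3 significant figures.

0.447

Equal flux requires L_J/d_J² = L_P/d_P², so d_J/d_P = √(L_J/L_P)
= √(0.200) = 0.4472.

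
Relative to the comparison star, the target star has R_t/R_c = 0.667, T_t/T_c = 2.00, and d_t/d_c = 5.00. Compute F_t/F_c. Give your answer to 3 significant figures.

0.285

L_t/L_c = (R_t/R_c)²(T_t/T_c)⁴ = (0.667)² × (2.00)⁴ = 7.118.
F_t/F_c = (L_t/L_c)/(d_t/d_c)² = 7.118 / (5.00)² = 0.2847.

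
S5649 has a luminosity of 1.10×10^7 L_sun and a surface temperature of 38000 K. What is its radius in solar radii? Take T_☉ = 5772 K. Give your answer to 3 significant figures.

R/R_☉ = √(L/L_☉) / (T/T_☉)² = √(1.10×10^7) / (6.584)²
       = 3317 / 43.34 = 76.52.

76.5 solar radii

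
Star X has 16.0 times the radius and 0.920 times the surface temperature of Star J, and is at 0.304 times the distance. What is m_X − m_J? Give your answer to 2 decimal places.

L_X/L_J = (16.0)²(0.920)⁴ = 183.4.
F_X/F_J = (L_X/L_J)/(d_X/d_J)² = 183.4/0.09242 = 1984.
m_X − m_J = −2.5 log₁₀(1984) = -8.24.

-8.24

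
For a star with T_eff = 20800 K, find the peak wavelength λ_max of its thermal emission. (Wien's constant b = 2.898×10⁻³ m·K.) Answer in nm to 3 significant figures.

139 nm

λ_max = b/T = 2.898×10⁻³ / 20800 = 1.39×10^-7 m = 139.3 nm.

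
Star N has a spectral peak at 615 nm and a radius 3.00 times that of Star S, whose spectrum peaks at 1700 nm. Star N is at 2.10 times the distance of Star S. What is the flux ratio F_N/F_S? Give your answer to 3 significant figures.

119

Wien's law: T_N/T_S = λ_S/λ_N = 1700/615 = 2.764.
L_N/L_S = (R_N/R_S)²(T_N/T_S)⁴ = (3.00)²(2.764)⁴ = 525.5.
F_N/F_S = (L_N/L_S)/(d_N/d_S)² = 525.5/(2.10)² = 119.2.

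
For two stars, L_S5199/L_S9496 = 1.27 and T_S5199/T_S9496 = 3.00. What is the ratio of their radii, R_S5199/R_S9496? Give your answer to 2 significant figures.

0.13

L ∝ R²T⁴ gives R ∝ √L / T², so
R_S5199/R_S9496 = √(1.27) / (3.00)² = 1.127 / 9.000 = 0.1252.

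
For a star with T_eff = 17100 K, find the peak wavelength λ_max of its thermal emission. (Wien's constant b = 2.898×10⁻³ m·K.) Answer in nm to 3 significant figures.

169 nm

λ_max = b/T = 2.898×10⁻³ / 17100 = 1.69×10^-7 m = 169.5 nm.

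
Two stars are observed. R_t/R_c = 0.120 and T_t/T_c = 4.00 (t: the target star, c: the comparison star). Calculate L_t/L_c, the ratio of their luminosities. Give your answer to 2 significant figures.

3.7

From the Stefan–Boltzmann law, L ∝ R²T⁴, so
L_t/L_c = (R_t/R_c)² (T_t/T_c)⁴ = (0.120)² × (4.00)⁴ = 0.01440 × 256.0 = 3.686.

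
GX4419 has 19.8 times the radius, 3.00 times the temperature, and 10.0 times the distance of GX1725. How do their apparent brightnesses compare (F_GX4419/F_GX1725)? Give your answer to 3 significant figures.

L_GX4419/L_GX1725 = (R_GX4419/R_GX1725)²(T_GX4419/T_GX1725)⁴ = (19.8)² × (3.00)⁴ = 3.176×10^4.
F_GX4419/F_GX1725 = (L_GX4419/L_GX1725)/(d_GX4419/d_GX1725)² = 3.176×10^4 / (10.0)² = 317.6.

318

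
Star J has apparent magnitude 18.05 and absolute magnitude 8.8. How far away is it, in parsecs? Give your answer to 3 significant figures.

708 pc

m − M = 5 log₁₀(d/10 pc)
18.05 − (8.8) = 9.25 = 5 log₁₀(d/10)
d = 10 × 10^(9.25/5) = 10 × 10^1.850 = 707.9 pc.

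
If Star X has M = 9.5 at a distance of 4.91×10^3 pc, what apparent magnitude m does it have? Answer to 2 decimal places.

m = M + 5 log₁₀(d/10 pc) = 9.5 + 5 log₁₀(4.91×10^3/10)
  = 9.5 + 5 × 2.691 = 9.5 + 13.46 = 22.96.

22.96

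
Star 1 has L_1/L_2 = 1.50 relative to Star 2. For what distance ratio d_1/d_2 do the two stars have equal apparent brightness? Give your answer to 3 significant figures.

1.22

Equal flux requires L_1/d_1² = L_2/d_2², so d_1/d_2 = √(L_1/L_2)
= √(1.50) = 1.225.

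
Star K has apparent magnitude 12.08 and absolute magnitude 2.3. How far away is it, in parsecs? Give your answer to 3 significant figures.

904 pc

m − M = 5 log₁₀(d/10 pc)
12.08 − (2.3) = 9.78 = 5 log₁₀(d/10)
d = 10 × 10^(9.78/5) = 10 × 10^1.956 = 903.6 pc.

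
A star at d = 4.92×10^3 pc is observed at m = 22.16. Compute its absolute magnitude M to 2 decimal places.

M = m − 5 log₁₀(d/10 pc) = 22.16 − 5 log₁₀(4.92×10^3/10)
  = 22.16 − 5 × 2.692 = 22.16 − 13.46 = 8.70.

8.70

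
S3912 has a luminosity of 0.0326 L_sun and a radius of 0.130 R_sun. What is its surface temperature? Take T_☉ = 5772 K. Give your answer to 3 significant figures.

6.80×10^3 K

T/T_☉ = (L/L_☉)^(1/4) / (R/R_☉)^(1/2)
T = 5772 × (0.0326)^(1/4) / √(0.130) = 5772 × 0.4249 / 0.3606 = 6802 K.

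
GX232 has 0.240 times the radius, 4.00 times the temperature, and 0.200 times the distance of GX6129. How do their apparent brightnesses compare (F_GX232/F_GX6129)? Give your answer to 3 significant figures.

L_GX232/L_GX6129 = (R_GX232/R_GX6129)²(T_GX232/T_GX6129)⁴ = (0.240)² × (4.00)⁴ = 14.75.
F_GX232/F_GX6129 = (L_GX232/L_GX6129)/(d_GX232/d_GX6129)² = 14.75 / (0.200)² = 368.6.

369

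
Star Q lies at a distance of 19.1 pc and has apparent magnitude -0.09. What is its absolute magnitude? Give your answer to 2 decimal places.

M = m − 5 log₁₀(d/10 pc) = -0.09 − 5 log₁₀(19.1/10)
  = -0.09 − 5 × 0.281 = -0.09 − 1.41 = -1.50.

-1.50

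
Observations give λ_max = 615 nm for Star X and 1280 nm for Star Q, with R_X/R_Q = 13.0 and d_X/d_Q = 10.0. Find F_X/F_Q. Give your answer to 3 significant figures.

31.7

Wien's law: T_X/T_Q = λ_Q/λ_X = 1280/615 = 2.081.
L_X/L_Q = (R_X/R_Q)²(T_X/T_Q)⁴ = (13.0)²(2.081)⁴ = 3171.
F_X/F_Q = (L_X/L_Q)/(d_X/d_Q)² = 3171/(10.0)² = 31.71.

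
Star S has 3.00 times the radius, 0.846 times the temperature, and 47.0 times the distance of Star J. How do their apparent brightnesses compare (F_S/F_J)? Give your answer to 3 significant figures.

0.00209

L_S/L_J = (R_S/R_J)²(T_S/T_J)⁴ = (3.00)² × (0.846)⁴ = 4.610.
F_S/F_J = (L_S/L_J)/(d_S/d_J)² = 4.610 / (47.0)² = 0.002087.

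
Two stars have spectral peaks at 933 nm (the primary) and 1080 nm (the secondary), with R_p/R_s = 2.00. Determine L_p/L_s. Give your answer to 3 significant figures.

7.18

Wien's law gives T ∝ 1/λ_max, so T_p/T_s = λ_s/λ_p = 1080/933 = 1.158.
Then L ∝ R²T⁴ gives L_p/L_s = (2.00)² × (1.158)⁴ = 4.000 × 1.795 = 7.182.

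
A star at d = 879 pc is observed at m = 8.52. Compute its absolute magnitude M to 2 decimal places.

-1.20

M = m − 5 log₁₀(d/10 pc) = 8.52 − 5 log₁₀(879/10)
  = 8.52 − 5 × 1.944 = 8.52 − 9.72 = -1.20.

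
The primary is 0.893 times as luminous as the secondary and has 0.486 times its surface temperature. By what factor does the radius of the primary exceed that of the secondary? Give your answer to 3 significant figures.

4.00

L ∝ R²T⁴ gives R ∝ √L / T², so
R_p/R_s = √(0.893) / (0.486)² = 0.9450 / 0.2362 = 4.001.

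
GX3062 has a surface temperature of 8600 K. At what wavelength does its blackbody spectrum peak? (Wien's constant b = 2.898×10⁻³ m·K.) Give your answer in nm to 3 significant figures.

λ_max = b/T = 2.898×10⁻³ / 8600 = 3.37×10^-7 m = 337.0 nm.

337 nm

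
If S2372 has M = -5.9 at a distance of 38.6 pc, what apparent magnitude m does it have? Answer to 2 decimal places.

m = M + 5 log₁₀(d/10 pc) = -5.9 + 5 log₁₀(38.6/10)
  = -5.9 + 5 × 0.587 = -5.9 + 2.93 = -2.97.

-2.97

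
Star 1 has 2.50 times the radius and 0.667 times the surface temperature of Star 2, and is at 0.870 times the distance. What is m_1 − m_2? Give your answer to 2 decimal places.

L_1/L_2 = (2.50)²(0.667)⁴ = 1.237.
F_1/F_2 = (L_1/L_2)/(d_1/d_2)² = 1.237/0.7569 = 1.634.
m_1 − m_2 = −2.5 log₁₀(1.634) = -0.53.

-0.53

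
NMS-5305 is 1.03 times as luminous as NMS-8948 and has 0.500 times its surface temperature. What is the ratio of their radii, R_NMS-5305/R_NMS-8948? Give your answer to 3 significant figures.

L ∝ R²T⁴ gives R ∝ √L / T², so
R_NMS-5305/R_NMS-8948 = √(1.03) / (0.500)² = 1.015 / 0.2500 = 4.060.

4.06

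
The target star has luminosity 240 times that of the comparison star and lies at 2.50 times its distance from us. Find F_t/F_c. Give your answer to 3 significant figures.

38.4

F = L/(4πd²), so F_t/F_c = (L_t/L_c) / (d_t/d_c)²
= 240 / (2.50)² = 240 / 6.250 = 38.40.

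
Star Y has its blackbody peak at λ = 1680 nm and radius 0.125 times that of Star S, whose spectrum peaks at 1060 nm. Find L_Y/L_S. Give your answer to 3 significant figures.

0.00248

Wien's law gives T ∝ 1/λ_max, so T_Y/T_S = λ_S/λ_Y = 1060/1680 = 0.6310.
Then L ∝ R²T⁴ gives L_Y/L_S = (0.125)² × (0.6310)⁴ = 0.01562 × 0.1585 = 0.002476.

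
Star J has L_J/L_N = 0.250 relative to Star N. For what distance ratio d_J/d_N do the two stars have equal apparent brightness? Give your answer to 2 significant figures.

Equal flux requires L_J/d_J² = L_N/d_N², so d_J/d_N = √(L_J/L_N)
= √(0.250) = 0.5000.

0.50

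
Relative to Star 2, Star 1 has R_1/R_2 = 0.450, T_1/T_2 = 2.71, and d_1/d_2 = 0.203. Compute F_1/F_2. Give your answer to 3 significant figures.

265

L_1/L_2 = (R_1/R_2)²(T_1/T_2)⁴ = (0.450)² × (2.71)⁴ = 10.92.
F_1/F_2 = (L_1/L_2)/(d_1/d_2)² = 10.92 / (0.203)² = 265.0.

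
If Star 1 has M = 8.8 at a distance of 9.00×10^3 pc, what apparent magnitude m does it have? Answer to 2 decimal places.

m = M + 5 log₁₀(d/10 pc) = 8.8 + 5 log₁₀(9.00×10^3/10)
  = 8.8 + 5 × 2.954 = 8.8 + 14.77 = 23.57.

23.57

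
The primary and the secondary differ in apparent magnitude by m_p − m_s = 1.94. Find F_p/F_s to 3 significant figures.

F_p/F_s = 10^(−(m_p − m_s)/2.5) = 10^(-1.94/2.5) = 10^-0.776 = 0.1675.

0.167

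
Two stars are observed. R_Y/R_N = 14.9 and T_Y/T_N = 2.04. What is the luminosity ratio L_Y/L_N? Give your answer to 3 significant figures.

From the Stefan–Boltzmann law, L ∝ R²T⁴, so
L_Y/L_N = (R_Y/R_N)² (T_Y/T_N)⁴ = (14.9)² × (2.04)⁴ = 222.0 × 17.32 = 3845.

3.84×10^3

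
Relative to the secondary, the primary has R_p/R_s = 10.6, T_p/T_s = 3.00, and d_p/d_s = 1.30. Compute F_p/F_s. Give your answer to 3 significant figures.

L_p/L_s = (R_p/R_s)²(T_p/T_s)⁴ = (10.6)² × (3.00)⁴ = 9101.
F_p/F_s = (L_p/L_s)/(d_p/d_s)² = 9101 / (1.30)² = 5385.

5.39×10^3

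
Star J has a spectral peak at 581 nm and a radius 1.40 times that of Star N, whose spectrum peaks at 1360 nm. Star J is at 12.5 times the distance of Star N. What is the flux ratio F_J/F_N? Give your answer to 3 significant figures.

Wien's law: T_J/T_N = λ_N/λ_J = 1360/581 = 2.341.
L_J/L_N = (R_J/R_N)²(T_J/T_N)⁴ = (1.40)²(2.341)⁴ = 58.84.
F_J/F_N = (L_J/L_N)/(d_J/d_N)² = 58.84/(12.5)² = 0.3766.

0.377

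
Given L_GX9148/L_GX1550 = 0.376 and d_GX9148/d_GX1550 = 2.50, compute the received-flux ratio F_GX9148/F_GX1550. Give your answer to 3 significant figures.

0.0602

F = L/(4πd²), so F_GX9148/F_GX1550 = (L_GX9148/L_GX1550) / (d_GX9148/d_GX1550)²
= 0.376 / (2.50)² = 0.376 / 6.250 = 0.06016.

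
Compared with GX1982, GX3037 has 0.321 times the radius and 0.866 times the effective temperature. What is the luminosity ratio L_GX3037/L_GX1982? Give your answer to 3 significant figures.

0.0580

From the Stefan–Boltzmann law, L ∝ R²T⁴, so
L_GX3037/L_GX1982 = (R_GX3037/R_GX1982)² (T_GX3037/T_GX1982)⁴ = (0.321)² × (0.866)⁴ = 0.1030 × 0.5624 = 0.05795.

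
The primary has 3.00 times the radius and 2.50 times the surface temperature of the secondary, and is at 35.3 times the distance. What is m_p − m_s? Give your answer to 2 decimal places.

L_p/L_s = (3.00)²(2.50)⁴ = 351.6.
F_p/F_s = (L_p/L_s)/(d_p/d_s)² = 351.6/1246 = 0.2821.
m_p − m_s = −2.5 log₁₀(0.2821) = 1.37.

1.37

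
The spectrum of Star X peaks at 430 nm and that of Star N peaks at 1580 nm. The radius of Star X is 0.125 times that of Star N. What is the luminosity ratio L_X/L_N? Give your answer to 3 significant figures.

Wien's law gives T ∝ 1/λ_max, so T_X/T_N = λ_N/λ_X = 1580/430 = 3.674.
Then L ∝ R²T⁴ gives L_X/L_N = (0.125)² × (3.674)⁴ = 0.01562 × 182.3 = 2.848.

2.85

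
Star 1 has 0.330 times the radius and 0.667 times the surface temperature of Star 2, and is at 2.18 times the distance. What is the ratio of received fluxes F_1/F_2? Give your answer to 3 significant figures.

0.00454

L_1/L_2 = (R_1/R_2)²(T_1/T_2)⁴ = (0.330)² × (0.667)⁴ = 0.02155.
F_1/F_2 = (L_1/L_2)/(d_1/d_2)² = 0.02155 / (2.18)² = 0.004535.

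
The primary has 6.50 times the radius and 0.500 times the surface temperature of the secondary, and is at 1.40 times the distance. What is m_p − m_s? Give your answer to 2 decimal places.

-0.32

L_p/L_s = (6.50)²(0.500)⁴ = 2.641.
F_p/F_s = (L_p/L_s)/(d_p/d_s)² = 2.641/1.960 = 1.347.
m_p − m_s = −2.5 log₁₀(1.347) = -0.32.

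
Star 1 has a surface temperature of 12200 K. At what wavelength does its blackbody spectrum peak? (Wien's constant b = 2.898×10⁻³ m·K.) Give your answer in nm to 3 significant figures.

λ_max = b/T = 2.898×10⁻³ / 12200 = 2.38×10^-7 m = 237.5 nm.

238 nm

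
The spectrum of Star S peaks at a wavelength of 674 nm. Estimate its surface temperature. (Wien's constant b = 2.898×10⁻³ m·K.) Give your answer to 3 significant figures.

T = b/λ_max = 2.898×10⁻³ / (674×10⁻⁹) = 4300 K.

4.30×10^3 K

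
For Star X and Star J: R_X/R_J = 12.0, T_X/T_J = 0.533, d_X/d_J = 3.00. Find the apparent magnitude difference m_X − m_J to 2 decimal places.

-0.28

L_X/L_J = (12.0)²(0.533)⁴ = 11.62.
F_X/F_J = (L_X/L_J)/(d_X/d_J)² = 11.62/9.000 = 1.291.
m_X − m_J = −2.5 log₁₀(1.291) = -0.28.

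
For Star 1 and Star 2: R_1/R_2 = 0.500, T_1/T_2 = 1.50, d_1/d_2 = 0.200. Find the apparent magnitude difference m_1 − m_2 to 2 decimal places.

L_1/L_2 = (0.500)²(1.50)⁴ = 1.266.
F_1/F_2 = (L_1/L_2)/(d_1/d_2)² = 1.266/0.04000 = 31.64.
m_1 − m_2 = −2.5 log₁₀(31.64) = -3.75.

-3.75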